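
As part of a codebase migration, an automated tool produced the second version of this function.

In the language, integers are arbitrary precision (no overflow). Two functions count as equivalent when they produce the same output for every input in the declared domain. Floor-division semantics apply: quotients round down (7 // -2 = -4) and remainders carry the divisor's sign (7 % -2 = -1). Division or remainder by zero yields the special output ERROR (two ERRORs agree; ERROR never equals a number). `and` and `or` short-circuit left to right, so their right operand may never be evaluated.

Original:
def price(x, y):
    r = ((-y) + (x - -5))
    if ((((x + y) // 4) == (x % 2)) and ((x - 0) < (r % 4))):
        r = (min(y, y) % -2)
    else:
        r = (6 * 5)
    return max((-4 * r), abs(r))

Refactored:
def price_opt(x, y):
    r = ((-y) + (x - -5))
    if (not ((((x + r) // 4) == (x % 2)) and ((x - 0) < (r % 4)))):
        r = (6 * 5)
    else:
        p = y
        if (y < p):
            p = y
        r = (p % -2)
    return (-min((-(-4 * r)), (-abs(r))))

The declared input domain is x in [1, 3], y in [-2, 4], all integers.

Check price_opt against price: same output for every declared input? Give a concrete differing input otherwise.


Try x=1, y=0.
price: r := 6 | ((((x + y) // 4) == (x % 2)) and ((x - 0) < (r % 4))): false | r := 30 | result 30
price_opt: r := 6 | (not ((((x + r) // 4) == (x % 2)) and ((x - 0) < (r % 4)))): false | p := 0 | (y < p): false | r := 0 | result 0
30 vs 0 — the two versions disagree here.
verdict: not equivalent; witness: x=1, y=0


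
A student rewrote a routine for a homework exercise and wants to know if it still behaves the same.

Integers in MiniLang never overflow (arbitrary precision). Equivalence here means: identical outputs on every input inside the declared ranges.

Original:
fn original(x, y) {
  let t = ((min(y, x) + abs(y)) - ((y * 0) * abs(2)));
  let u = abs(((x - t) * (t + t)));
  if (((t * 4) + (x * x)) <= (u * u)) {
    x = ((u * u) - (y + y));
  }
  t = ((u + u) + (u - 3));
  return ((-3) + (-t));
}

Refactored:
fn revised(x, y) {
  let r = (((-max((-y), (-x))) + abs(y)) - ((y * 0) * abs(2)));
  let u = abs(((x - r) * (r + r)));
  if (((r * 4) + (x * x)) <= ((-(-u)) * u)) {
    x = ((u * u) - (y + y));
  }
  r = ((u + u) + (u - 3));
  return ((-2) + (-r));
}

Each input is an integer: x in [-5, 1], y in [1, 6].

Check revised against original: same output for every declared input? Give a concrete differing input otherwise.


Input x=-5, y=1: -24 from original versus -23 from revised.
verdict: not equivalent; witness: x=-5, y=1


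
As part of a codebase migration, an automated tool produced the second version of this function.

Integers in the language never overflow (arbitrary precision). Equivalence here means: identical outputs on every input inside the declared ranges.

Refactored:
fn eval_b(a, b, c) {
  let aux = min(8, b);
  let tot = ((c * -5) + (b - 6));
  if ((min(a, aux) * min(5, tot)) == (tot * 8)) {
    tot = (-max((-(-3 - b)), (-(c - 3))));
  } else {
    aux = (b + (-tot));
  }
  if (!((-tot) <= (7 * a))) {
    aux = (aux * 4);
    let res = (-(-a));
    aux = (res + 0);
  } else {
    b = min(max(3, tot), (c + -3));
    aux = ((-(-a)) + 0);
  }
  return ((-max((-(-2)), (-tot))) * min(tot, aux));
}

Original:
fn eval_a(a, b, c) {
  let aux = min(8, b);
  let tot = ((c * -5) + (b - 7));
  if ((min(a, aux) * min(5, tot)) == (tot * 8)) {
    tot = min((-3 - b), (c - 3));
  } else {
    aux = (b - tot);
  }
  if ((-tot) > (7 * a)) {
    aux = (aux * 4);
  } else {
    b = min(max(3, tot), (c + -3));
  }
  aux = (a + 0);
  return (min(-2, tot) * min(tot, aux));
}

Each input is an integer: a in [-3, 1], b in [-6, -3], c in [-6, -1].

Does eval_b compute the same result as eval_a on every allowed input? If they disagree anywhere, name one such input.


There is a counterexample at a=-3, b=-6, c=-2: 9 on one side, 6 on the other.
eval_a: aux=-6, then tot=-3, then ((min(a, aux) * min(5, tot)) == (tot * 8)) is false, then aux=-3, then ((-tot) > (7 * a)) is true, then aux=-12, then aux=-3, then returns 9
eval_b: aux=-6, then tot=-2, then ((min(a, aux) * min(5, tot)) == (tot * 8)) is false, then aux=-4, then (!((-tot) <= (7 * a))) is true, then aux=-16, then res=-3, then aux=-3, then returns 6
verdict: not equivalent; witness: a=-3, b=-6, c=-2


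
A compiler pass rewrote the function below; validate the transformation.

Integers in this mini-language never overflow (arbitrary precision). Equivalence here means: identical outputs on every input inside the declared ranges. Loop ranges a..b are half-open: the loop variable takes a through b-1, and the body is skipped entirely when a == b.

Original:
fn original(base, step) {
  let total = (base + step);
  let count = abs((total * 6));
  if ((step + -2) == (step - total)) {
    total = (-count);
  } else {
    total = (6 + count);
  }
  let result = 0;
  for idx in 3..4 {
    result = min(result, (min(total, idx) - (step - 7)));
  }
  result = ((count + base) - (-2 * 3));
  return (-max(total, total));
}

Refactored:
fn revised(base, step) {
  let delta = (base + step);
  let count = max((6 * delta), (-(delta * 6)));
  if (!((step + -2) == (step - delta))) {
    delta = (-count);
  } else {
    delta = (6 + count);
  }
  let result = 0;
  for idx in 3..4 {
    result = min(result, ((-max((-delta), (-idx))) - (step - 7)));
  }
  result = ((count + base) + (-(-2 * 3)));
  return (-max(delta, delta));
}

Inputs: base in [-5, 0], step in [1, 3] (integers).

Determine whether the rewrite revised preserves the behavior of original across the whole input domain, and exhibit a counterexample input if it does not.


Run the pair on base=-5, step=1.
original: total becomes -4; next count becomes 24; next ((step + -2) == (step - total)) evaluates to false; next total becomes 30; next result becomes 0; next at idx=3:; next result becomes 0; next result becomes 25; next final value -30
revised: delta becomes -4; next count becomes 24; next (!((step + -2) == (step - delta))) evaluates to true; next delta becomes -24; next result becomes 0; next at idx=3:; next result becomes -18; next result becomes 25; next final value 24
-30 and 24 differ, so these are not the same function on this domain.
verdict: not equivalent; witness: base=-5, step=1


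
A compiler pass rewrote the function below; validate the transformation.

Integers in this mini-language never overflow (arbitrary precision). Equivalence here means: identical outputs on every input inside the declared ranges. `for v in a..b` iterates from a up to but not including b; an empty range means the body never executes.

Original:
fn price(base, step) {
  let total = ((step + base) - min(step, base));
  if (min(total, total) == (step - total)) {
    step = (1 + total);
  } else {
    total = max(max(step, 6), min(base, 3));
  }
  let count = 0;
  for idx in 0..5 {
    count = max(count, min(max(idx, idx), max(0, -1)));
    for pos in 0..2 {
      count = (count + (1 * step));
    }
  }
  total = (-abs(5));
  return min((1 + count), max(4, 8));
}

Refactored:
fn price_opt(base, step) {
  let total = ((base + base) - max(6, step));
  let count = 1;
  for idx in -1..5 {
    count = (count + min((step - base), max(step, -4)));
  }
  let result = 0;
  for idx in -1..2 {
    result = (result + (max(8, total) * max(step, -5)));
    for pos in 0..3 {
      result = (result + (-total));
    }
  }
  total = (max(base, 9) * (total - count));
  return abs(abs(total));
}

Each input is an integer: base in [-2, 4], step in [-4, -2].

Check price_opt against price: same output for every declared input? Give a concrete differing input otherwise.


Run the pair on base=-2, step=-4.
price: total := -2 | (min(total, total) == (step - total)): true | step := -1 | count := 0 | iter idx=0: | count := 0 | iter pos=0: | count := -1 | iter pos=1: | count := -2 | iter idx=1: | count := 0 | iter pos=0: | count := -1 | iter pos=1: | count := -2 | iter idx=2: | count := 0 | iter pos=0: | count := -1 | iter pos=1: | count := -2 | iter idx=3: | count := 0 | iter pos=0: | count := -1 | iter pos=1: | count := -2 | iter idx=4: | count := 0 | iter pos=0: | count := -1 | iter pos=1: | count := -2 | total := -5 | result -1
price_opt: total := -10 | count := 1 | iter idx=-1: | count := -3 | iter idx=0: | count := -7 | iter idx=1: | count := -11 | iter idx=2: | count := -15 | iter idx=3: | count := -19 | iter idx=4: | count := -23 | result := 0 | iter idx=-1: | result := -32 | iter pos=0: | result := -22 | iter pos=1: | result := -12 | iter pos=2: | result := -2 | iter idx=0: | result := -34 | iter pos=0: | result := -24 | iter pos=1: | result := -14 | iter pos=2: | result := -4 | iter idx=1: | result := -36 | iter pos=0: | result := -26 | iter pos=1: | result := -16 | iter pos=2: | result := -6 | total := 117 | result 117
-1 against 117: the behavior changed.
verdict: not equivalent; witness: base=-2, step=-4


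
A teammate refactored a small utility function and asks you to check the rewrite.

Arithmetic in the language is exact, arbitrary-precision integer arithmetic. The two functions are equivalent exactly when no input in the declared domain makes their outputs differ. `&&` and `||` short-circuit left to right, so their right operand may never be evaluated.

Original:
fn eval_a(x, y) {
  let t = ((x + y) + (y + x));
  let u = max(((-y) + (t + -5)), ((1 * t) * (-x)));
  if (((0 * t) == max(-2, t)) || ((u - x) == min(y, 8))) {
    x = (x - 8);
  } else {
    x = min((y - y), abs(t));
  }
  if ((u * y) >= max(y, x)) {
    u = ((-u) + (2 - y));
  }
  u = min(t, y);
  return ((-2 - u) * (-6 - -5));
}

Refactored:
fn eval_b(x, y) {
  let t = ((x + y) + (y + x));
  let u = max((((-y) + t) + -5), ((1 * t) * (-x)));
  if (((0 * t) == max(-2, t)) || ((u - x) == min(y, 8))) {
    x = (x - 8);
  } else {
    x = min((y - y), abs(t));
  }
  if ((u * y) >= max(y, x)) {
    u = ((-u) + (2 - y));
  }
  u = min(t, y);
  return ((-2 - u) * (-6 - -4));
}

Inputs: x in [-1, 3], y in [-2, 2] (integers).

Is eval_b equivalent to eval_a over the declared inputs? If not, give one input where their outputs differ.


Take x=-1, y=-2.
eval_a: t=-6, then u=-6, then (((0 * t) == max(-2, t)) || ((u - x) == min(y, 8))) is false, then x=0, then ((u * y) >= max(y, x)) is true, then u=10, then u=-6, then returns -4
eval_b: t=-6, then u=-6, then (((0 * t) == max(-2, t)) || ((u - x) == min(y, 8))) is false, then x=0, then ((u * y) >= max(y, x)) is true, then u=10, then u=-6, then returns -8
-4 != -8, so the rewrite changes behavior.
verdict: not equivalent; witness: x=-1, y=-2


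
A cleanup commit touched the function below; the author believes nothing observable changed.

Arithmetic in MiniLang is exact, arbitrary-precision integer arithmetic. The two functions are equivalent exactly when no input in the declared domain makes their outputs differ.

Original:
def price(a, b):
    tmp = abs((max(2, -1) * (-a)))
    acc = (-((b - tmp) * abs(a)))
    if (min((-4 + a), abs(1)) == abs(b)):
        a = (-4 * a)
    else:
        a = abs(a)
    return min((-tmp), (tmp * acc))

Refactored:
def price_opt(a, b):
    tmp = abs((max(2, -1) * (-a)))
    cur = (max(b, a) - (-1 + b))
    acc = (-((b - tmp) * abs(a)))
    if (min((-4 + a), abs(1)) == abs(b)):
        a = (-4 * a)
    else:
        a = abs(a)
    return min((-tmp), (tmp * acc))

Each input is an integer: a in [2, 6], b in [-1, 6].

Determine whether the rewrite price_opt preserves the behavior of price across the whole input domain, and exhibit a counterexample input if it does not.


Although local variable names differ; also statement counts differ; also arithmetic usage differs; also constant usage differs; also min/max/abs usage differs, 40/40 inputs agree.
verdict: equivalent


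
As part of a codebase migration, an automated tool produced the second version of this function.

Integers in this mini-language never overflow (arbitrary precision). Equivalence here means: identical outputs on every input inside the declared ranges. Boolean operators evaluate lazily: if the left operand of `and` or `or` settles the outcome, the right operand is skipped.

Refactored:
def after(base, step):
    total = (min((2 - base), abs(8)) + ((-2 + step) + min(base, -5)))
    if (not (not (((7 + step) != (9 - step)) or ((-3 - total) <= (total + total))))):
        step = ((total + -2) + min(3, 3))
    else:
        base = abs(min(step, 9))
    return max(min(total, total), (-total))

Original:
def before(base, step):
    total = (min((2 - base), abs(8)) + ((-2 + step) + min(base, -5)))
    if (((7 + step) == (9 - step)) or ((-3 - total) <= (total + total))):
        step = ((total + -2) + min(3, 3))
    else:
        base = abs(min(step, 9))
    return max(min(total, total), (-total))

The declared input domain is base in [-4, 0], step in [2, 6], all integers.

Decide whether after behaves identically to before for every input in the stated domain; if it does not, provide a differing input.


The suspicious edit (`((7 + step) == (9 - step))` became `((7 + step) != (9 - step))`) never changes the result for any input inside the declared domain; all 25 inputs agree.
verdict: equivalent


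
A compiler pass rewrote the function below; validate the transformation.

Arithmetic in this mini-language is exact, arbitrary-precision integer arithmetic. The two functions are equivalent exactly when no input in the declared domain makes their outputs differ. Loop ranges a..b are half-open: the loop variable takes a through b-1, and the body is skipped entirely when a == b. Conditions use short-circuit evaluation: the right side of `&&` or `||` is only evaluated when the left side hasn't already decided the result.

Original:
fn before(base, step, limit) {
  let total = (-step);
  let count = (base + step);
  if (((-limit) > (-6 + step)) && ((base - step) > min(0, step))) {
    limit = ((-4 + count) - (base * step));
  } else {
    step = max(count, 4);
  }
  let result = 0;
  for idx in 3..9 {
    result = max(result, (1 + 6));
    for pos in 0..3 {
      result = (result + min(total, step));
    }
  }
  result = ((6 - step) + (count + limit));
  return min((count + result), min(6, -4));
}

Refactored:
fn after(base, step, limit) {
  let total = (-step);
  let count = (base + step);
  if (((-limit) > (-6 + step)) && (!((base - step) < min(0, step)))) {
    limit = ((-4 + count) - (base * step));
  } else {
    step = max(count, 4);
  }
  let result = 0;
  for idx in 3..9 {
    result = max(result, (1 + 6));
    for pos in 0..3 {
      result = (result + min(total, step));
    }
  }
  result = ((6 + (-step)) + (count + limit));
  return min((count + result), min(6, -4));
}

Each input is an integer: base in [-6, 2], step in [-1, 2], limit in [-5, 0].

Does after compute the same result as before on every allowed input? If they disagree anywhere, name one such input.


Consider the input base=-2, step=-1, limit=-5.
before: total becomes 1; next count becomes -3; next (((-limit) > (-6 + step)) && ((base - step) > min(0, step))) evaluates to false; next step becomes 4; next result becomes 0; next at idx=3:; next result becomes 7; next at pos=0:; next result becomes 8; next at pos=1:; next result becomes 9; next at pos=2:; next result becomes 10; next at idx=4:; next result becomes 10; next at pos=0:; next result becomes 11; next at pos=1:; next result becomes 12; next at pos=2:; next result becomes 13; next at idx=5:; next result becomes 13; next at pos=0:; next result becomes 14; next at pos=1:; next result becomes 15; next at pos=2:; next result becomes 16; next at idx=6:; next result becomes 16; next at pos=0:; next result becomes 17; next at pos=1:; next result becomes 18; next at pos=2:; next result becomes 19; next at idx=7:; next result becomes 19; next at pos=0:; next result becomes 20; next at pos=1:; next result becomes 21; next at pos=2:; next result becomes 22; next at idx=8:; next result becomes 22; next at pos=0:; next result becomes 23; next at pos=1:; next result becomes 24; next at pos=2:; next result becomes 25; next result becomes -6; next final value -9
after: total becomes 1; next count becomes -3; next (((-limit) > (-6 + step)) && (!((base - step) < min(0, step)))) evaluates to true; next limit becomes -9; next result becomes 0; next at idx=3:; next result becomes 7; next at pos=0:; next result becomes 6; next at pos=1:; next result becomes 5; next at pos=2:; next result becomes 4; next at idx=4:; next result becomes 7; next at pos=0:; next result becomes 6; next at pos=1:; next result becomes 5; next at pos=2:; next result becomes 4; next at idx=5:; next result becomes 7; next at pos=0:; next result becomes 6; next at pos=1:; next result becomes 5; next at pos=2:; next result becomes 4; next at idx=6:; next result becomes 7; next at pos=0:; next result becomes 6; next at pos=1:; next result becomes 5; next at pos=2:; next result becomes 4; next at idx=7:; next result becomes 7; next at pos=0:; next result becomes 6; next at pos=1:; next result becomes 5; next at pos=2:; next result becomes 4; next at idx=8:; next result becomes 7; next at pos=0:; next result becomes 6; next at pos=1:; next result becomes 5; next at pos=2:; next result becomes 4; next result becomes -5; next final value -8
-9 and -8 differ, so these are not the same function on this domain.
verdict: not equivalent; witness: base=-2, step=-1, limit=-5


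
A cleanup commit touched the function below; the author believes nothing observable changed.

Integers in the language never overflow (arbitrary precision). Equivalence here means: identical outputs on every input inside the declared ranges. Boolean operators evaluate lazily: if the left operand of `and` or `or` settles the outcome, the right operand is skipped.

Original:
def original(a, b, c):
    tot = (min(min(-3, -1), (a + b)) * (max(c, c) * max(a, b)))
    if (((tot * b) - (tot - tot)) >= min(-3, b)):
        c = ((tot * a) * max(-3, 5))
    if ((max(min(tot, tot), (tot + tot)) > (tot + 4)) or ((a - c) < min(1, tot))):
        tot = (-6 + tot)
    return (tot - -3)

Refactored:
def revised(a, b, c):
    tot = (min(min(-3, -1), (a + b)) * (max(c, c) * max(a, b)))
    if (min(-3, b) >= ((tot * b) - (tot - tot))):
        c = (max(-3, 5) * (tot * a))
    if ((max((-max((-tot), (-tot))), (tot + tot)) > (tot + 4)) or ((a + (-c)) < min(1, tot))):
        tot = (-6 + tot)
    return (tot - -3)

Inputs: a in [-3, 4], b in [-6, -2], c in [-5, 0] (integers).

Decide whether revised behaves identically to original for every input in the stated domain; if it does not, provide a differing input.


Evaluate both at a=-3, b=-6, c=-5.
original: tot := -135 | (((tot * b) - (tot - tot)) >= min(-3, b)): true | c := 2025 | ((max(min(tot, tot), (tot + tot)) > (tot + 4)) or ((a - c) < min(1, tot))): true | tot := -141 | result -138
revised: tot := -135 | (min(-3, b) >= ((tot * b) - (tot - tot))): false | ((max((-max((-tot), (-tot))), (tot + tot)) > (tot + 4)) or ((a + (-c)) < min(1, tot))): false | result -132
-138 and -132 differ, so these are not the same function on this domain.
verdict: not equivalent; witness: a=-3, b=-6, c=-5


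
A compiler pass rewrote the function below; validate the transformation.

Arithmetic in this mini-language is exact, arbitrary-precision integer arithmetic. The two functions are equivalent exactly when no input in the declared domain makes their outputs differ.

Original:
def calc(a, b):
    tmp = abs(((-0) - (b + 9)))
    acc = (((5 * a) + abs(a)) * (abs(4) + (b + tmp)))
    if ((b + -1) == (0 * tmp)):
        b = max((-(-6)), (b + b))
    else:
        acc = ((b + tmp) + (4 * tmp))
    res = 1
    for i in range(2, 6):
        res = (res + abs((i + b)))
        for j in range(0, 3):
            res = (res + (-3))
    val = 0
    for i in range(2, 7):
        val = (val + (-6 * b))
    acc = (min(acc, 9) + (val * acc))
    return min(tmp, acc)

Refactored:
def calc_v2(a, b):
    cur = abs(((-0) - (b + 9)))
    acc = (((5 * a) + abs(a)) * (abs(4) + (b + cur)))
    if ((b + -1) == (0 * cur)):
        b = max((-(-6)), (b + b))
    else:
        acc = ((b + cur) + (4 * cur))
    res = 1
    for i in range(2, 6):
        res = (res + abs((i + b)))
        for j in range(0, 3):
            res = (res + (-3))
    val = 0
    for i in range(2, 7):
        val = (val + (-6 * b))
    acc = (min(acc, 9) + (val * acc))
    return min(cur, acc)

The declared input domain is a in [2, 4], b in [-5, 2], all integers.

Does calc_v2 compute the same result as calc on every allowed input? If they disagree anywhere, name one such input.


The two are interchangeable: local variable names differ, and every declared input agrees.
Spot check at a=3, b=-4 — calc: tmp=5, then acc=90, then ((b + -1) == (0 * tmp)) is false, then acc=21, then res=1, then (i=2), then res=3, then (j=0), then res=0, then (j=1), then res=-3, then (j=2), then res=-6, then (i=3), then res=-5, then (j=0), then res=-8, then (j=1), then res=-11, then (j=2), then res=-14, then (i=4), then res=-14, then (j=0), then res=-17, then (j=1), then res=-20, then (j=2), then res=-23, then (i=5), then res=-22, then (j=0), then res=-25, then (j=1), then res=-28, then (j=2), then res=-31, then val=0, then (i=2), then val=24, then (i=3), then val=48, then (i=4), then val=72, then (i=5), then val=96, then (i=6), then val=120, then acc=2529, then returns 5. calc_v2: cur=5, then acc=90, then ((b + -1) == (0 * cur)) is false, then acc=21, then res=1, then (i=2), then res=3, then (j=0), then res=0, then (j=1), then res=-3, then (j=2), then res=-6, then (i=3), then res=-5, then (j=0), then res=-8, then (j=1), then res=-11, then (j=2), then res=-14, then (i=4), then res=-14, then (j=0), then res=-17, then (j=1), then res=-20, then (j=2), then res=-23, then (i=5), then res=-22, then (j=0), then res=-25, then (j=1), then res=-28, then (j=2), then res=-31, then val=0, then (i=2), then val=24, then (i=3), then val=48, then (i=4), then val=72, then (i=5), then val=96, then (i=6), then val=120, then acc=2529, then returns 5. Both give 5.
Every one of the 24 inputs gives matching results.
verdict: equivalent


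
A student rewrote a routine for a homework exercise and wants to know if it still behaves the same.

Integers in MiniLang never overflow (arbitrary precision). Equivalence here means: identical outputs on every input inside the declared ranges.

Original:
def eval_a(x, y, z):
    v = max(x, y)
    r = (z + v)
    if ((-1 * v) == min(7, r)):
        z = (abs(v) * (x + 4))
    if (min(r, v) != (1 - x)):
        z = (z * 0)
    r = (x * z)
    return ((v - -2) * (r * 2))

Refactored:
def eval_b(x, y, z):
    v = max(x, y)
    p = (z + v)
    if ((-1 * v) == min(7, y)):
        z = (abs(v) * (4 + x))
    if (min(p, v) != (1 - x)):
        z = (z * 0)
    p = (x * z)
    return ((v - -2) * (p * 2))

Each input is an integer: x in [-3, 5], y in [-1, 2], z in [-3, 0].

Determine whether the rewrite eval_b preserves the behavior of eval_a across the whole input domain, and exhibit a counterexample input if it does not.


Evaluate both at x=1, y=-1, z=-1.
eval_a: v = 1; r = 0; ((-1 * v) == min(7, r)) -> false; (min(r, v) != (1 - x)) -> false; r = -1; return -6
eval_b: v = 1; p = 0; ((-1 * v) == min(7, y)) -> true; z = 5; (min(p, v) != (1 - x)) -> false; p = 5; return 30
-6 against 30: the behavior changed.
verdict: not equivalent; witness: x=1, y=-1, z=-1


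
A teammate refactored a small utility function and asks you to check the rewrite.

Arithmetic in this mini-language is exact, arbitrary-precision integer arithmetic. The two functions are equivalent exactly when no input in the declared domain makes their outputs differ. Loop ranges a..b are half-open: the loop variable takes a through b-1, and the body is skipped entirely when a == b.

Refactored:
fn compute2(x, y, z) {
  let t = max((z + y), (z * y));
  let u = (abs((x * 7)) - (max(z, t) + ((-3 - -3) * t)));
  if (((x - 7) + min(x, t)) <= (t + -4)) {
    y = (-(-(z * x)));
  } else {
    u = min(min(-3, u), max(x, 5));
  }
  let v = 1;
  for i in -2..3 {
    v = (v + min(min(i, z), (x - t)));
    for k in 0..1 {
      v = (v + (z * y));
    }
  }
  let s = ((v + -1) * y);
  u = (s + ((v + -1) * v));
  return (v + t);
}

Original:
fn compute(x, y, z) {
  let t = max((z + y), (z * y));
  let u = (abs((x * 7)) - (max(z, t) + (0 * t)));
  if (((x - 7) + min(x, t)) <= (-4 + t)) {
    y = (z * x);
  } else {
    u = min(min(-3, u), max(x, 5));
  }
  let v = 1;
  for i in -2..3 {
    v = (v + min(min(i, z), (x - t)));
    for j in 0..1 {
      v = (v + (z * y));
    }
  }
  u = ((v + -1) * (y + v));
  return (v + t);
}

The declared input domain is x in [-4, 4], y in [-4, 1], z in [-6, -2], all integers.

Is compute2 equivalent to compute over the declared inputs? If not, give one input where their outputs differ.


Equivalent — the differences include constant usage differs, plus statement counts differ, plus local variable names differ, plus arithmetic usage differs, yet no declared input distinguishes the two.
Spot check at x=3, y=-1, z=-5 — compute: t becomes 5; next u becomes 16; next (((x - 7) + min(x, t)) <= (-4 + t)) evaluates to true; next y becomes -15; next v becomes 1; next at i=-2:; next v becomes -4; next at j=0:; next v becomes 71; next at i=-1:; next v becomes 66; next at j=0:; next v becomes 141; next at i=0:; next v becomes 136; next at j=0:; next v becomes 211; next at i=1:; next v becomes 206; next at j=0:; next v becomes 281; next at i=2:; next v becomes 276; next at j=0:; next v becomes 351; next u becomes 117600; next final value 356. compute2: t becomes 5; next u becomes 16; next (((x - 7) + min(x, t)) <= (t + -4)) evaluates to true; next y becomes -15; next v becomes 1; next at i=-2:; next v becomes -4; next at k=0:; next v becomes 71; next at i=-1:; next v becomes 66; next at k=0:; next v becomes 141; next at i=0:; next v becomes 136; next at k=0:; next v becomes 211; next at i=1:; next v becomes 206; next at k=0:; next v becomes 281; next at i=2:; next v becomes 276; next at k=0:; next v becomes 351; next s becomes -5250; next u becomes 117600; next final value 356. Both give 356.
Across all 270 domain points the two functions coincide.
verdict: equivalent


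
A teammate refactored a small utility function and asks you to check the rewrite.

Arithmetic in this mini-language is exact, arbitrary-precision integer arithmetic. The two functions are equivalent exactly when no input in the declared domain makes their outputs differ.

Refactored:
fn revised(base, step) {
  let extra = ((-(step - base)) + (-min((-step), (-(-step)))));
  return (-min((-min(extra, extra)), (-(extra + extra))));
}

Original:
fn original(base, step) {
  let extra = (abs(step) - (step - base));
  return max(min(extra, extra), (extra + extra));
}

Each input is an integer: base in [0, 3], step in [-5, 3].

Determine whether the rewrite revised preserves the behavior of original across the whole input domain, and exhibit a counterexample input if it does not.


The two are interchangeable: min/max/abs usage differs; also arithmetic usage differs, and every declared input agrees.
As a probe, take base=0, step=-2: original runs extra = 4; return 8; revised runs extra = 4; return 8; both end at 8.
Sweeping the whole domain (36 inputs) finds no disagreement.
verdict: equivalent


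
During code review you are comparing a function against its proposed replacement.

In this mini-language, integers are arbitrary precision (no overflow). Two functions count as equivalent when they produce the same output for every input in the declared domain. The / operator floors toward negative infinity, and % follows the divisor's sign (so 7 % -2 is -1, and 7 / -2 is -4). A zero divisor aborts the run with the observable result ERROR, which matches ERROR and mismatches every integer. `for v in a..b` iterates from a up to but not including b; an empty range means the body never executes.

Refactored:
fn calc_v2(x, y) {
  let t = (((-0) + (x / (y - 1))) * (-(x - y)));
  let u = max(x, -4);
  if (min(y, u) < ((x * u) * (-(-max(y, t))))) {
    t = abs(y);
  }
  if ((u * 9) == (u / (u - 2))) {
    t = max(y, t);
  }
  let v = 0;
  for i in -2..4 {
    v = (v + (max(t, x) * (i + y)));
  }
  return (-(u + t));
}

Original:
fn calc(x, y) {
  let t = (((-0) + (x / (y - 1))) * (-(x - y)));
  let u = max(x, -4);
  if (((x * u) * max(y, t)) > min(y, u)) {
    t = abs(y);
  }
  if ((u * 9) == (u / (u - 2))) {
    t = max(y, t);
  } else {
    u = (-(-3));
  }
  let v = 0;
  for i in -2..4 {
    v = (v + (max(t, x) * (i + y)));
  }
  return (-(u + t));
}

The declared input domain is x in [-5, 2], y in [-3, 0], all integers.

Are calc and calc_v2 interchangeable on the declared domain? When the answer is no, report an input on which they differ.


Not equivalent: x=-5, y=-3 separates them (-6 vs 1).
calc: t=2, then u=-4, then (((x * u) * max(y, t)) > min(y, u)) is true, then t=3, then ((u * 9) == (u / (u - 2))) is false, then u=3, then v=0, then (i=-2), then v=-15, then (i=-1), then v=-27, then (i=0), then v=-36, then (i=1), then v=-42, then (i=2), then v=-45, then (i=3), then v=-45, then returns -6
calc_v2: t=2, then u=-4, then (min(y, u) < ((x * u) * (-(-max(y, t))))) is true, then t=3, then ((u * 9) == (u / (u - 2))) is false, then v=0, then (i=-2), then v=-15, then (i=-1), then v=-27, then (i=0), then v=-36, then (i=1), then v=-42, then (i=2), then v=-45, then (i=3), then v=-45, then returns 1
verdict: not equivalent; witness: x=-5, y=-3


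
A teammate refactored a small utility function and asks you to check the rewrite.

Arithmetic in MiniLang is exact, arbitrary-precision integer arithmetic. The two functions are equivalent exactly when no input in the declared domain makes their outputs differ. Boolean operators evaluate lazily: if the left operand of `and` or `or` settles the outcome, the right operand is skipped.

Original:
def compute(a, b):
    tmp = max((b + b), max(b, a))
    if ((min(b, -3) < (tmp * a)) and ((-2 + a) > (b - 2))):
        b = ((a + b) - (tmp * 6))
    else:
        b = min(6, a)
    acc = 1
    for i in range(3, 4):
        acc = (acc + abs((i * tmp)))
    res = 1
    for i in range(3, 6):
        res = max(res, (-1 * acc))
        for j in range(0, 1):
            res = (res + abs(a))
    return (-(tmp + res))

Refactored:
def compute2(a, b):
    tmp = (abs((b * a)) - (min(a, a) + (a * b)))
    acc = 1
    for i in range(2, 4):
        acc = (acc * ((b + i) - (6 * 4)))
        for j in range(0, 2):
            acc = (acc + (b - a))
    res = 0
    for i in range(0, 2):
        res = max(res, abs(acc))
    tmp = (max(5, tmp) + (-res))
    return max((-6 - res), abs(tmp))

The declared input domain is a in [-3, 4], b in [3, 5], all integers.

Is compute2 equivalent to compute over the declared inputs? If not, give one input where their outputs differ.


Not equivalent: a=-3, b=3 separates them (-16 vs 117).
compute: tmp = 6; ((min(b, -3) < (tmp * a)) and ((-2 + a) > (b - 2))) -> false; b = -3; acc = 1; [i=3]; acc = 19; res = 1; [i=3]; res = 1; [j=0]; res = 4; [i=4]; res = 4; [j=0]; res = 7; [i=5]; res = 7; [j=0]; res = 10; return -16
compute2: tmp = 21; acc = 1; [i=2]; acc = -19; [j=0]; acc = -13; [j=1]; acc = -7; [i=3]; acc = 126; [j=0]; acc = 132; [j=1]; acc = 138; res = 0; [i=0]; res = 138; [i=1]; res = 138; tmp = -117; return 117
verdict: not equivalent; witness: a=-3, b=3


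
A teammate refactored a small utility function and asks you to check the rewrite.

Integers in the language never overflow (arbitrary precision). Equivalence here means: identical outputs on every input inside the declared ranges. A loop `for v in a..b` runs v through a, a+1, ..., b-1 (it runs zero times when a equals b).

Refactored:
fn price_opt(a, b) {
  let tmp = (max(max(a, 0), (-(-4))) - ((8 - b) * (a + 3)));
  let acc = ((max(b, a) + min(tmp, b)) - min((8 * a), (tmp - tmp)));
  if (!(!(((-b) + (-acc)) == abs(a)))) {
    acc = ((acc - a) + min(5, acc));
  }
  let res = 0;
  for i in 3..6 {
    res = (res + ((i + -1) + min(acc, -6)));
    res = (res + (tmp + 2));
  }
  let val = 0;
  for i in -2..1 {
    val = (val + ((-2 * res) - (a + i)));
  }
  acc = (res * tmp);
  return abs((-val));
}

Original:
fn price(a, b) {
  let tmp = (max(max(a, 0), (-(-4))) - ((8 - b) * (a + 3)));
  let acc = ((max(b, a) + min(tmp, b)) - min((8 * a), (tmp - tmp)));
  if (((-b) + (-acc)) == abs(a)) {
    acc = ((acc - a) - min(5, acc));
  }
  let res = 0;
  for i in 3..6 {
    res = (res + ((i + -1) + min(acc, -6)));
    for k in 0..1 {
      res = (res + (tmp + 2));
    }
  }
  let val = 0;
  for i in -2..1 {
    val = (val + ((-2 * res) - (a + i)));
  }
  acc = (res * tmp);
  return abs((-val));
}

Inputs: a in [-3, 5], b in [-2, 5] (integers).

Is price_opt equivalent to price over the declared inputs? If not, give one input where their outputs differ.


Try a=0, b=4.
price: tmp = -8; acc = -4; (((-b) + (-acc)) == abs(a)) -> true; acc = 0; res = 0; [i=3]; res = -4; [k=0]; res = -10; [i=4]; res = -13; [k=0]; res = -19; [i=5]; res = -21; [k=0]; res = -27; val = 0; [i=-2]; val = 56; [i=-1]; val = 111; [i=0]; val = 165; acc = 216; return 165
price_opt: tmp = -8; acc = -4; (!(!(((-b) + (-acc)) == abs(a)))) -> true; acc = -8; res = 0; [i=3]; res = -6; res = -12; [i=4]; res = -17; res = -23; [i=5]; res = -27; res = -33; val = 0; [i=-2]; val = 68; [i=-1]; val = 135; [i=0]; val = 201; acc = 264; return 201
165 against 201: the behavior changed.
verdict: not equivalent; witness: a=0, b=4


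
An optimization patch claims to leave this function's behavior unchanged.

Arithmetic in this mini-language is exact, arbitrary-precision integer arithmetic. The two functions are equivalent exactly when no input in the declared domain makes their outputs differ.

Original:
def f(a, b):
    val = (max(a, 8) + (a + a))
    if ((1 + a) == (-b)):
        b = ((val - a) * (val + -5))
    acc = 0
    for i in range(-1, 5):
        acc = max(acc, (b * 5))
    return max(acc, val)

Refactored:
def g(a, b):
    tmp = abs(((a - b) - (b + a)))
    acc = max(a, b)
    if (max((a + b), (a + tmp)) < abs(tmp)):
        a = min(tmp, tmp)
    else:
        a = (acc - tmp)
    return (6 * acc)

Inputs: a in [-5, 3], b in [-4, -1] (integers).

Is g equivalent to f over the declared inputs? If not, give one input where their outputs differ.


a=-5, b=-4 yields 0 from f but -24 from g.
verdict: not equivalent; witness: a=-5, b=-4


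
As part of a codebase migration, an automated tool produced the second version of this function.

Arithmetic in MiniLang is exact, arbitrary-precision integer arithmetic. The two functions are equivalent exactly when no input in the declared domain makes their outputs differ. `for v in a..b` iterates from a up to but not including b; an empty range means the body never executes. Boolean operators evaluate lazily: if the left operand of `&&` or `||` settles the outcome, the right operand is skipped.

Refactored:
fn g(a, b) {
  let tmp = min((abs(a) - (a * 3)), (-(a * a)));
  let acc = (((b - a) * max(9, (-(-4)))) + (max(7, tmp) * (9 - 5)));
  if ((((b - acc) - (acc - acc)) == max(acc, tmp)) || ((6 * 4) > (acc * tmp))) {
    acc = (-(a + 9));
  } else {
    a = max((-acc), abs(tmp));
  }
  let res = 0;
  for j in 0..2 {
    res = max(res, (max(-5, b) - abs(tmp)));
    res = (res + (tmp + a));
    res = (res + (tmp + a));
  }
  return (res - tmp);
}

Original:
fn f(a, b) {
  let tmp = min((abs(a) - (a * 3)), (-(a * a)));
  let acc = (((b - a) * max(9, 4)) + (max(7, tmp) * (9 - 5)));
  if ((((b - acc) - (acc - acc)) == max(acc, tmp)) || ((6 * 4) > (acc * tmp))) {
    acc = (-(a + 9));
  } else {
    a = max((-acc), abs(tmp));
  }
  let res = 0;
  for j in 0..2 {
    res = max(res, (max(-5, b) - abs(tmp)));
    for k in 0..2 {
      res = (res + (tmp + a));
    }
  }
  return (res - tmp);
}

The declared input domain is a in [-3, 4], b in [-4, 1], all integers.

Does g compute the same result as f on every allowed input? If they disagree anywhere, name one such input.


Equivalent — the differences include local variable names differ; also loop structure differs; also arithmetic usage differs, yet no declared input distinguishes the two.
Spot check at a=4, b=-1 — f: tmp=-16, then acc=-17, then ((((b - acc) - (acc - acc)) == max(acc, tmp)) || ((6 * 4) > (acc * tmp))) is false, then a=17, then res=0, then (j=0), then res=0, then (k=0), then res=1, then (k=1), then res=2, then (j=1), then res=2, then (k=0), then res=3, then (k=1), then res=4, then returns 20. g: tmp=-16, then acc=-17, then ((((b - acc) - (acc - acc)) == max(acc, tmp)) || ((6 * 4) > (acc * tmp))) is false, then a=17, then res=0, then (j=0), then res=0, then res=1, then res=2, then (j=1), then res=2, then res=3, then res=4, then returns 20. Both give 20.
Across all 48 domain points the two functions coincide.
verdict: equivalent


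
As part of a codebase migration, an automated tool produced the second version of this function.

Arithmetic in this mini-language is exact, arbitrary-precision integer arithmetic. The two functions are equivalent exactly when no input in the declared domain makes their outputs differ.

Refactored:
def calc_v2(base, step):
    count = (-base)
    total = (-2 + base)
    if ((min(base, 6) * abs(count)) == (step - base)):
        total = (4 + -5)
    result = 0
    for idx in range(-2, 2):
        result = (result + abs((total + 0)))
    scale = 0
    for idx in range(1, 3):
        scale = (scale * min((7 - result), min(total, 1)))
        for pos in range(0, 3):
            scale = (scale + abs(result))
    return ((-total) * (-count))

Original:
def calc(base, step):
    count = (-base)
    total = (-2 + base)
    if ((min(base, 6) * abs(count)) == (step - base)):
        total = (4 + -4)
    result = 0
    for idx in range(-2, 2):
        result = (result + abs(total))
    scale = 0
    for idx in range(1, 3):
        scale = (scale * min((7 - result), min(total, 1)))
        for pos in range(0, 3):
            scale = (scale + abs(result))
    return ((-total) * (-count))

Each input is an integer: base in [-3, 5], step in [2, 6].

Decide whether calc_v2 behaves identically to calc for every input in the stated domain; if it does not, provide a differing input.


Try base=1, step=2.
calc: count=-1, then total=-1, then ((min(base, 6) * abs(count)) == (step - base)) is true, then total=0, then result=0, then (idx=-2), then result=0, then (idx=-1), then result=0, then (idx=0), then result=0, then (idx=1), then result=0, then scale=0, then (idx=1), then scale=0, then (pos=0), then scale=0, then (pos=1), then scale=0, then (pos=2), then scale=0, then (idx=2), then scale=0, then (pos=0), then scale=0, then (pos=1), then scale=0, then (pos=2), then scale=0, then returns 0
calc_v2: count=-1, then total=-1, then ((min(base, 6) * abs(count)) == (step - base)) is true, then total=-1, then result=0, then (idx=-2), then result=1, then (idx=-1), then result=2, then (idx=0), then result=3, then (idx=1), then result=4, then scale=0, then (idx=1), then scale=0, then (pos=0), then scale=4, then (pos=1), then scale=8, then (pos=2), then scale=12, then (idx=2), then scale=-12, then (pos=0), then scale=-8, then (pos=1), then scale=-4, then (pos=2), then scale=0, then returns 1
0 != 1, so the rewrite changes behavior.
verdict: not equivalent; witness: base=1, step=2


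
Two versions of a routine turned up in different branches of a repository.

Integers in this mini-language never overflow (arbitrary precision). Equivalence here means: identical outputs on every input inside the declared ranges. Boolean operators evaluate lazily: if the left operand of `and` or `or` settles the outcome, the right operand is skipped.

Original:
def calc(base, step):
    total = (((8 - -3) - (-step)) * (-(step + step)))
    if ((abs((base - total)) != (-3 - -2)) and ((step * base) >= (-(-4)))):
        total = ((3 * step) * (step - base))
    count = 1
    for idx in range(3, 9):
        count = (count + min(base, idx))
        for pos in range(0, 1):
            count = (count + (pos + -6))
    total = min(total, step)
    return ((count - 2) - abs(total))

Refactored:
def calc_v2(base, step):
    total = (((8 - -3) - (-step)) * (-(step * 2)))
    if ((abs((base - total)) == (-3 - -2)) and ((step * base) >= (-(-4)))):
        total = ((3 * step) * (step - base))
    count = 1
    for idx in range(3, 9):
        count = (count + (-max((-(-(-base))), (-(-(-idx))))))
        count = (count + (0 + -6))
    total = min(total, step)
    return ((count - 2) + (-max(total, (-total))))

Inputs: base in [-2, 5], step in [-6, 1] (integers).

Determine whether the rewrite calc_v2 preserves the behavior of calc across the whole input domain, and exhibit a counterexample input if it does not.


Consider the input base=4, step=1.
calc: total := -24 | ((abs((base - total)) != (-3 - -2)) and ((step * base) >= (-(-4)))): true | total := -9 | count := 1 | iter idx=3: | count := 4 | iter pos=0: | count := -2 | iter idx=4: | count := 2 | iter pos=0: | count := -4 | iter idx=5: | count := 0 | iter pos=0: | count := -6 | iter idx=6: | count := -2 | iter pos=0: | count := -8 | iter idx=7: | count := -4 | iter pos=0: | count := -10 | iter idx=8: | count := -6 | iter pos=0: | count := -12 | total := -9 | result -23
calc_v2: total := -24 | ((abs((base - total)) == (-3 - -2)) and ((step * base) >= (-(-4)))): false | count := 1 | iter idx=3: | count := 4 | count := -2 | iter idx=4: | count := 2 | count := -4 | iter idx=5: | count := 0 | count := -6 | iter idx=6: | count := -2 | count := -8 | iter idx=7: | count := -4 | count := -10 | iter idx=8: | count := -6 | count := -12 | total := -24 | result -38
-23 against -38: the behavior changed.
verdict: not equivalent; witness: base=4, step=1
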